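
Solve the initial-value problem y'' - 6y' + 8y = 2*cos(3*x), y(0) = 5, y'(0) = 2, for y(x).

Characteristic equation r² - 6r + 8 = 0 factors as (r - 4)(r - 2) = 0, so r = 4, 2.
Hence y_h = C1*exp(4*x) + C2*exp(2*x).
Try y_p = A*cos(3*x) + B*sin(3*x). Substituting and equating the coefficients of cos(3x) and sin(3x) gives A = -2/325, B = -36/325, so y_p = -36*sin(3*x)/325 - 2*cos(3*x)/325.
General solution: y = -36*sin(3*x)/325 - 2*cos(3*x)/325 + C1*exp(4*x) + C2*exp(2*x).
Apply the initial conditions: y(0) = -2/325 + C1 + C2 = 5 and y'(0) = -108/325 + 2*C2 + 4*C1 = 2. Solving gives C1 = -96/25, C2 = 115/13.

y = -96*exp(4*x)/25 - 36*sin(3*x)/325 - 2*cos(3*x)/325 + 115*exp(2*x)/13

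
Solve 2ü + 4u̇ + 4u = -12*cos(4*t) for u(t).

u = -12*sin(4*t)/65 + 21*cos(4*t)/65 + C1*cos(t)*exp(-t) + C2*exp(-t)*sin(t)

Divide through by 2: u'' + 2u' + 2u = -6*cos(4*t).
Characteristic equation r² + 2r + 2 = 0 has discriminant (2)² - 4·(2) = -4 < 0, so r = -1 ± i.
Hence u_h = C1*cos(t)*exp(-t) + C2*exp(-t)*sin(t).
Try u_p = A*cos(4*t) + B*sin(4*t). Substituting and equating the coefficients of cos(4t) and sin(4t) gives A = 21/65, B = -12/65, so u_p = -12*sin(4*t)/65 + 21*cos(4*t)/65.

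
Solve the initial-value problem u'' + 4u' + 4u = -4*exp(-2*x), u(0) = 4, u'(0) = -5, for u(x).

u = 4*exp(-2*x) - 2*x**2*exp(-2*x) + 3*x*exp(-2*x)

Characteristic equation r² + 4r + 4 = 0 has discriminant (4)² - 4·(4) = 0, so r = -2 is a repeated root.
Hence u_h = (C1 + C2*x)*exp(-2*x).
Since exp(-2*x) solves the homogeneous equation (r = -2 is a root of multiplicity 2), multiply the trial by x^2. Try u_p = A*x^2*exp(-2*x). Substituting into the equation and dividing by exp(-2*x) gives A = -2, so u_p = -2*x^2*exp(-2*x).
General solution: u = C1*exp(-2*x) - 2*x^2*exp(-2*x) + C2*x*exp(-2*x).
Apply the initial conditions: u(0) = C1 = 4 and u'(0) = C2 - 2*C1 = -5. Solving gives C1 = 4, C2 = 3.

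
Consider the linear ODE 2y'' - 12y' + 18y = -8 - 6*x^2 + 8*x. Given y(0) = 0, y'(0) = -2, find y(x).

y = -10/27 - x**2/3 + 10*exp(3*x)/27 - 28*x*exp(3*x)/9

Divide through by 2: y'' - 6y' + 9y = -4 - 3*x^2 + 4*x.
Characteristic equation r² - 6r + 9 = 0 has discriminant (-6)² - 4·(9) = 0, so r = 3 is a repeated root.
Hence y_h = (C1 + C2*x)*exp(3*x).
For the particular solution try y_p = A0 + A1*x + A2*x^2. Substituting and matching coefficients of each power of x gives A0 = -10/27, A1 = 0, A2 = -1/3, so y_p = -10/27 - x^2/3.
General solution: y = -10/27 - x^2/3 + C1*exp(3*x) + C2*x*exp(3*x).
Apply the initial conditions: y(0) = -10/27 + C1 = 0 and y'(0) = C2 + 3*C1 = -2. Solving gives C1 = 10/27, C2 = -28/9.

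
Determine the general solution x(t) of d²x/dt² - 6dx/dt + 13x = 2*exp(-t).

Characteristic equation r² - 6r + 13 = 0 has discriminant (-6)² - 4·(13) = -16 < 0, so r = 3 ± 2i.
Hence x_h = C1*cos(2*t)*exp(3*t) + C2*exp(3*t)*sin(2*t).
Try x_p = A*exp(-t). Substituting into the equation and dividing by exp(-t) gives A = 1/10, so x_p = exp(-t)/10.

x = exp(-t)/10 + C1*cos(2*t)*exp(3*t) + C2*exp(3*t)*sin(2*t)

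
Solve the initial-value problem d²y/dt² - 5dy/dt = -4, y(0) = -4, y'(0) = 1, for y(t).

Characteristic equation r² - 5r = 0 factors as (r - 5)r = 0, so r = 5, 0.
Hence y_h = C1*exp(5*t) + C2.
Since 0 is a characteristic root (multiplicity 1), multiply the polynomial trial by t: try y_p = A0*t. Substituting and matching coefficients of each power of t gives A0 = 4/5, so y_p = 4*t/5.
General solution: y = C2 + 4*t/5 + C1*exp(5*t).
Apply the initial conditions: y(0) = C1 + C2 = -4 and y'(0) = 4/5 + 5*C1 = 1. Solving gives C1 = 1/25, C2 = -101/25.

y = -101/25 + exp(5*t)/25 + 4*t/5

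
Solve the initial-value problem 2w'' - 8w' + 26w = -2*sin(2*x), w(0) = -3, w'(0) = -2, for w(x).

w = -9*sin(2*x)/145 - 8*cos(2*x)/145 - 427*cos(3*x)*exp(2*x)/145 + 194*exp(2*x)*sin(3*x)/145

Divide through by 2: w'' - 4w' + 13w = -sin(2*x).
Characteristic equation r² - 4r + 13 = 0 has discriminant (-4)² - 4·(13) = -36 < 0, so r = 2 ± 3i.
Hence w_h = C1*cos(3*x)*exp(2*x) + C2*exp(2*x)*sin(3*x).
Try w_p = A*cos(2*x) + B*sin(2*x). Substituting and equating the coefficients of cos(2x) and sin(2x) gives A = -8/145, B = -9/145, so w_p = -9*sin(2*x)/145 - 8*cos(2*x)/145.
General solution: w = -9*sin(2*x)/145 - 8*cos(2*x)/145 + C1*cos(3*x)*exp(2*x) + C2*exp(2*x)*sin(3*x).
Apply the initial conditions: w(0) = -8/145 + C1 = -3 and w'(0) = -18/145 + 2*C1 + 3*C2 = -2. Solving gives C1 = -427/145, C2 = 194/145.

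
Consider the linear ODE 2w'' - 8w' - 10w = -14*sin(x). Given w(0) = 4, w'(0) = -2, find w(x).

w = -7*cos(x)/13 + 15*exp(5*x)/52 + 17*exp(-x)/4 + 21*sin(x)/26

Divide through by 2: w'' - 4w' - 5w = -7*sin(x).
Characteristic equation r² - 4r - 5 = 0 factors as (r + 1)(r - 5) = 0, so r = -1, 5.
Hence w_h = C1*exp(-x) + C2*exp(5*x).
Try w_p = A*cos(x) + B*sin(x). Substituting and equating the coefficients of cos(x) and sin(x) gives A = -7/13, B = 21/26, so w_p = -7*cos(x)/13 + 21*sin(x)/26.
General solution: w = -7*cos(x)/13 + 21*sin(x)/26 + C1*exp(-x) + C2*exp(5*x).
Apply the initial conditions: w(0) = -7/13 + C1 + C2 = 4 and w'(0) = 21/26 - C1 + 5*C2 = -2. Solving gives C1 = 17/4, C2 = 15/52.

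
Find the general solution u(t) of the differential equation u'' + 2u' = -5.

u = C2 - 5*t/2 + C1*exp(-2*t)

Characteristic equation r² + 2r = 0 factors as (r + 2)r = 0, so r = -2, 0.
Hence u_h = C1*exp(-2*t) + C2.
Since 0 is a characteristic root (multiplicity 1), multiply the polynomial trial by t: try u_p = A0*t. Substituting and matching coefficients of each power of t gives A0 = -5/2, so u_p = -5*t/2.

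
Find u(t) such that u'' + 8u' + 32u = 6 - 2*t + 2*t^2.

Characteristic equation r² + 8r + 32 = 0 has discriminant (8)² - 4·(32) = -64 < 0, so r = -4 ± 4i.
Hence u_h = C1*cos(4*t)*exp(-4*t) + C2*exp(-4*t)*sin(4*t).
For the particular solution try u_p = A0 + A1*t + A2*t^2. Substituting and matching coefficients of each power of t gives A0 = 53/256, A1 = -3/32, A2 = 1/16, so u_p = 53/256 - 3*t/32 + t^2/16.

u = 53/256 - 3*t/32 + t**2/16 + C1*cos(4*t)*exp(-4*t) + C2*exp(-4*t)*sin(4*t)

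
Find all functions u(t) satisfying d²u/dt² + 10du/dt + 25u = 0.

Characteristic equation r² + 10r + 25 = 0 has discriminant (10)² - 4·(25) = 0, so r = -5 is a repeated root.
Hence u_h = (C1 + C2*t)*exp(-5*t).

u = C1*exp(-5*t) + C2*t*exp(-5*t)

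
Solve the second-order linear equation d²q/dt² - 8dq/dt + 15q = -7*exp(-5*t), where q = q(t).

Characteristic equation r² - 8r + 15 = 0 factors as (r - 3)(r - 5) = 0, so r = 3, 5.
Hence q_h = C1*exp(3*t) + C2*exp(5*t).
Try q_p = A*exp(-5*t). Substituting into the equation and dividing by exp(-5*t) gives A = -7/80, so q_p = -7*exp(-5*t)/80.

q = -7*exp(-5*t)/80 + C1*exp(3*t) + C2*exp(5*t)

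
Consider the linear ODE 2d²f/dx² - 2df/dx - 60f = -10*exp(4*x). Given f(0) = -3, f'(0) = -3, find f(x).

Divide through by 2: f'' - f' - 30f = -5*exp(4*x).
Characteristic equation r² - r - 30 = 0 factors as (r - 6)(r + 5) = 0, so r = 6, -5.
Hence f_h = C1*exp(6*x) + C2*exp(-5*x).
Try f_p = A*exp(4*x). Substituting into the equation and dividing by exp(4*x) gives A = 5/18, so f_p = 5*exp(4*x)/18.
General solution: f = 5*exp(4*x)/18 + C1*exp(6*x) + C2*exp(-5*x).
Apply the initial conditions: f(0) = 5/18 + C1 + C2 = -3 and f'(0) = 10/9 - 5*C2 + 6*C1 = -3. Solving gives C1 = -41/22, C2 = -140/99.

f = -140*exp(-5*x)/99 - 41*exp(6*x)/22 + 5*exp(4*x)/18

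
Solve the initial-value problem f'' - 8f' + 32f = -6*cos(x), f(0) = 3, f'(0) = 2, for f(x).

f = -186*cos(x)/1025 + 48*sin(x)/1025 - 5521*exp(4*x)*sin(4*x)/2050 + 3261*cos(4*x)*exp(4*x)/1025

Characteristic equation r² - 8r + 32 = 0 has discriminant (-8)² - 4·(32) = -64 < 0, so r = 4 ± 4i.
Hence f_h = C1*cos(4*x)*exp(4*x) + C2*exp(4*x)*sin(4*x).
Try f_p = A*cos(x) + B*sin(x). Substituting and equating the coefficients of cos(x) and sin(x) gives A = -186/1025, B = 48/1025, so f_p = -186*cos(x)/1025 + 48*sin(x)/1025.
General solution: f = -186*cos(x)/1025 + 48*sin(x)/1025 + C1*cos(4*x)*exp(4*x) + C2*exp(4*x)*sin(4*x).
Apply the initial conditions: f(0) = -186/1025 + C1 = 3 and f'(0) = 48/1025 + 4*C1 + 4*C2 = 2. Solving gives C1 = 3261/1025, C2 = -5521/2050.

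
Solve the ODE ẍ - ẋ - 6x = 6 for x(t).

Characteristic equation r² - r - 6 = 0 factors as (r - 3)(r + 2) = 0, so r = 3, -2.
Hence x_h = C1*exp(3*t) + C2*exp(-2*t).
For the particular solution try x_p = A0. Substituting and matching coefficients of each power of t gives A0 = -1, so x_p = -1.

x = -1 + C1*exp(3*t) + C2*exp(-2*t)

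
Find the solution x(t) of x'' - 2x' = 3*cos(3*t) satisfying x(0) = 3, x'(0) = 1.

x = 5/2 - 3*cos(3*t)/13 - 2*sin(3*t)/13 + 19*exp(2*t)/26

Characteristic equation r² - 2r = 0 factors as (r - 2)r = 0, so r = 2, 0.
Hence x_h = C1*exp(2*t) + C2.
Try x_p = A*cos(3*t) + B*sin(3*t). Substituting and equating the coefficients of cos(3t) and sin(3t) gives A = -3/13, B = -2/13, so x_p = -3*cos(3*t)/13 - 2*sin(3*t)/13.
General solution: x = C2 - 3*cos(3*t)/13 - 2*sin(3*t)/13 + C1*exp(2*t).
Apply the initial conditions: x(0) = -3/13 + C1 + C2 = 3 and x'(0) = -6/13 + 2*C1 = 1. Solving gives C1 = 19/26, C2 = 5/2.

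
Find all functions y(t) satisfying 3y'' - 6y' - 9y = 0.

y = C1*exp(3*t) + C2*exp(-t)

Divide through by 3: y'' - 2y' - 3y = 0.
Characteristic equation r² - 2r - 3 = 0 factors as (r - 3)(r + 1) = 0, so r = 3, -1.
Hence y_h = C1*exp(3*t) + C2*exp(-t).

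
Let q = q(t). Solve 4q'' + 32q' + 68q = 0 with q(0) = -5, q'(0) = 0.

Divide through by 4: q'' + 8q' + 17q = 0.
Characteristic equation r² + 8r + 17 = 0 has discriminant (8)² - 4·(17) = -4 < 0, so r = -4 ± i.
Hence q_h = C1*cos(t)*exp(-4*t) + C2*exp(-4*t)*sin(t).
Apply the initial conditions: q(0) = C1 = -5 and q'(0) = C2 - 4*C1 = 0. Solving gives C1 = -5, C2 = -20.

q = -20*exp(-4*t)*sin(t) - 5*cos(t)*exp(-4*t)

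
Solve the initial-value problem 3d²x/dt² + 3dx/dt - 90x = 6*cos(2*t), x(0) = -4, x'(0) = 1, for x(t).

x = -657*exp(5*t)/319 - 207*exp(-6*t)/110 - 17*cos(2*t)/290 + sin(2*t)/290

Divide through by 3: x'' + x' - 30x = 2*cos(2*t).
Characteristic equation r² + r - 30 = 0 factors as (r + 6)(r - 5) = 0, so r = -6, 5.
Hence x_h = C1*exp(-6*t) + C2*exp(5*t).
Try x_p = A*cos(2*t) + B*sin(2*t). Substituting and equating the coefficients of cos(2t) and sin(2t) gives A = -17/290, B = 1/290, so x_p = -17*cos(2*t)/290 + sin(2*t)/290.
General solution: x = -17*cos(2*t)/290 + sin(2*t)/290 + C1*exp(-6*t) + C2*exp(5*t).
Apply the initial conditions: x(0) = -17/290 + C1 + C2 = -4 and x'(0) = 1/145 - 6*C1 + 5*C2 = 1. Solving gives C1 = -207/110, C2 = -657/319.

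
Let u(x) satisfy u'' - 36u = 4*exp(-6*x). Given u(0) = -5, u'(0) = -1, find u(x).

u = -23*exp(6*x)/9 - 22*exp(-6*x)/9 - x*exp(-6*x)/3

Characteristic equation r² - 36 = 0 factors as (r - 6)(r + 6) = 0, so r = 6, -6.
Hence u_h = C1*exp(6*x) + C2*exp(-6*x).
Since exp(-6*x) solves the homogeneous equation (r = -6 is a root of multiplicity 1), multiply the trial by x. Try u_p = A*x*exp(-6*x). Substituting into the equation and dividing by exp(-6*x) gives A = -1/3, so u_p = -x*exp(-6*x)/3.
General solution: u = C1*exp(6*x) + C2*exp(-6*x) - x*exp(-6*x)/3.
Apply the initial conditions: u(0) = C1 + C2 = -5 and u'(0) = -1/3 - 6*C2 + 6*C1 = -1. Solving gives C1 = -23/9, C2 = -22/9.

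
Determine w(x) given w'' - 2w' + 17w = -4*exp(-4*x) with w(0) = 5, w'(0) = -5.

Characteristic equation r² - 2r + 17 = 0 has discriminant (-2)² - 4·(17) = -64 < 0, so r = 1 ± 4i.
Hence w_h = C1*cos(4*x)*exp(x) + C2*exp(x)*sin(4*x).
Try w_p = A*exp(-4*x). Substituting into the equation and dividing by exp(-4*x) gives A = -4/41, so w_p = -4*exp(-4*x)/41.
General solution: w = -4*exp(-4*x)/41 + C1*cos(4*x)*exp(x) + C2*exp(x)*sin(4*x).
Apply the initial conditions: w(0) = -4/41 + C1 = 5 and w'(0) = 16/41 + C1 + 4*C2 = -5. Solving gives C1 = 209/41, C2 = -215/82.

w = -4*exp(-4*x)/41 - 215*exp(x)*sin(4*x)/82 + 209*cos(4*x)*exp(x)/41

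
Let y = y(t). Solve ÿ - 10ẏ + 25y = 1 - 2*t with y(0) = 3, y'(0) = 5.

y = 1/125 - 2*t/25 + 374*exp(5*t)/125 - 247*t*exp(5*t)/25

Characteristic equation r² - 10r + 25 = 0 has discriminant (-10)² - 4·(25) = 0, so r = 5 is a repeated root.
Hence y_h = (C1 + C2*t)*exp(5*t).
For the particular solution try y_p = A0 + A1*t. Substituting and matching coefficients of each power of t gives A0 = 1/125, A1 = -2/25, so y_p = 1/125 - 2*t/25.
General solution: y = 1/125 - 2*t/25 + C1*exp(5*t) + C2*t*exp(5*t).
Apply the initial conditions: y(0) = 1/125 + C1 = 3 and y'(0) = -2/25 + C2 + 5*C1 = 5. Solving gives C1 = 374/125, C2 = -247/25.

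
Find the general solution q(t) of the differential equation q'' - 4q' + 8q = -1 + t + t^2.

Characteristic equation r² - 4r + 8 = 0 has discriminant (-4)² - 4·(8) = -16 < 0, so r = 2 ± 2i.
Hence q_h = C1*cos(2*t)*exp(2*t) + C2*exp(2*t)*sin(2*t).
For the particular solution try q_p = A0 + A1*t + A2*t^2. Substituting and matching coefficients of each power of t gives A0 = -1/32, A1 = 1/4, A2 = 1/8, so q_p = -1/32 + t/4 + t^2/8.

q = -1/32 + t/4 + t**2/8 + C1*cos(2*t)*exp(2*t) + C2*exp(2*t)*sin(2*t)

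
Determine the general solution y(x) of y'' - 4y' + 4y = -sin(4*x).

Characteristic equation r² - 4r + 4 = 0 has discriminant (-4)² - 4·(4) = 0, so r = 2 is a repeated root.
Hence y_h = (C1 + C2*x)*exp(2*x).
Try y_p = A*cos(4*x) + B*sin(4*x). Substituting and equating the coefficients of cos(4x) and sin(4x) gives A = -1/25, B = 3/100, so y_p = -cos(4*x)/25 + 3*sin(4*x)/100.

y = -cos(4*x)/25 + 3*sin(4*x)/100 + C1*exp(2*x) + C2*x*exp(2*x)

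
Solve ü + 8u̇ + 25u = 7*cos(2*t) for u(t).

u = 112*sin(2*t)/697 + 147*cos(2*t)/697 + C1*cos(3*t)*exp(-4*t) + C2*exp(-4*t)*sin(3*t)

Characteristic equation r² + 8r + 25 = 0 has discriminant (8)² - 4·(25) = -36 < 0, so r = -4 ± 3i.
Hence u_h = C1*cos(3*t)*exp(-4*t) + C2*exp(-4*t)*sin(3*t).
Try u_p = A*cos(2*t) + B*sin(2*t). Substituting and equating the coefficients of cos(2t) and sin(2t) gives A = 147/697, B = 112/697, so u_p = 112*sin(2*t)/697 + 147*cos(2*t)/697.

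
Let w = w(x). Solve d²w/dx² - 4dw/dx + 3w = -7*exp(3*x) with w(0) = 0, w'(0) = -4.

Characteristic equation r² - 4r + 3 = 0 factors as (r - 3)(r - 1) = 0, so r = 3, 1.
Hence w_h = C1*exp(3*x) + C2*exp(x).
Since exp(3*x) solves the homogeneous equation (r = 3 is a root of multiplicity 1), multiply the trial by x. Try w_p = A*x*exp(3*x). Substituting into the equation and dividing by exp(3*x) gives A = -7/2, so w_p = -7*x*exp(3*x)/2.
General solution: w = C1*exp(3*x) + C2*exp(x) - 7*x*exp(3*x)/2.
Apply the initial conditions: w(0) = C1 + C2 = 0 and w'(0) = -7/2 + C2 + 3*C1 = -4. Solving gives C1 = -1/4, C2 = 1/4.

w = -exp(3*x)/4 + exp(x)/4 - 7*x*exp(3*x)/2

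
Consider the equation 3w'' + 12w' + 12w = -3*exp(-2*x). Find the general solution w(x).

Divide through by 3: w'' + 4w' + 4w = -exp(-2*x).
Characteristic equation r² + 4r + 4 = 0 has discriminant (4)² - 4·(4) = 0, so r = -2 is a repeated root.
Hence w_h = (C1 + C2*x)*exp(-2*x).
Since exp(-2*x) solves the homogeneous equation (r = -2 is a root of multiplicity 2), multiply the trial by x^2. Try w_p = A*x^2*exp(-2*x). Substituting into the equation and dividing by exp(-2*x) gives A = -1/2, so w_p = -x^2*exp(-2*x)/2.

w = C1*exp(-2*x) - x**2*exp(-2*x)/2 + C2*x*exp(-2*x)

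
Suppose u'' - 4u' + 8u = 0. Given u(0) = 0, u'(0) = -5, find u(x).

u = -5*exp(2*x)*sin(2*x)/2

Characteristic equation r² - 4r + 8 = 0 has discriminant (-4)² - 4·(8) = -16 < 0, so r = 2 ± 2i.
Hence u_h = C1*cos(2*x)*exp(2*x) + C2*exp(2*x)*sin(2*x).
Apply the initial conditions: u(0) = C1 = 0 and u'(0) = 2*C1 + 2*C2 = -5. Solving gives C1 = 0, C2 = -5/2.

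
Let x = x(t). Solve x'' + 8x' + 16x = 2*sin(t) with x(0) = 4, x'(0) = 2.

x = -16*cos(t)/289 + 30*sin(t)/289 + 1172*exp(-4*t)/289 + 308*t*exp(-4*t)/17

Characteristic equation r² + 8r + 16 = 0 has discriminant (8)² - 4·(16) = 0, so r = -4 is a repeated root.
Hence x_h = (C1 + C2*t)*exp(-4*t).
Try x_p = A*cos(t) + B*sin(t). Substituting and equating the coefficients of cos(t) and sin(t) gives A = -16/289, B = 30/289, so x_p = -16*cos(t)/289 + 30*sin(t)/289.
General solution: x = -16*cos(t)/289 + 30*sin(t)/289 + C1*exp(-4*t) + C2*t*exp(-4*t).
Apply the initial conditions: x(0) = -16/289 + C1 = 4 and x'(0) = 30/289 + C2 - 4*C1 = 2. Solving gives C1 = 1172/289, C2 = 308/17.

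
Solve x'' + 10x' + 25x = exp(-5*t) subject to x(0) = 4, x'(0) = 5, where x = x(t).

Characteristic equation r² + 10r + 25 = 0 has discriminant (10)² - 4·(25) = 0, so r = -5 is a repeated root.
Hence x_h = (C1 + C2*t)*exp(-5*t).
Since exp(-5*t) solves the homogeneous equation (r = -5 is a root of multiplicity 2), multiply the trial by t^2. Try x_p = A*t^2*exp(-5*t). Substituting into the equation and dividing by exp(-5*t) gives A = 1/2, so x_p = t^2*exp(-5*t)/2.
General solution: x = C1*exp(-5*t) + t^2*exp(-5*t)/2 + C2*t*exp(-5*t).
Apply the initial conditions: x(0) = C1 = 4 and x'(0) = C2 - 5*C1 = 5. Solving gives C1 = 4, C2 = 25.

x = 4*exp(-5*t) + t**2*exp(-5*t)/2 + 25*t*exp(-5*t)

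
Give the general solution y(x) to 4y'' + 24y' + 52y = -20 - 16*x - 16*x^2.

Divide through by 4: y'' + 6y' + 13y = -5 - 4*x - 4*x^2.
Characteristic equation r² + 6r + 13 = 0 has discriminant (6)² - 4·(13) = -16 < 0, so r = -3 ± 2i.
Hence y_h = C1*cos(2*x)*exp(-3*x) + C2*exp(-3*x)*sin(2*x).
For the particular solution try y_p = A0 + A1*x + A2*x^2. Substituting and matching coefficients of each power of x gives A0 = -717/2197, A1 = -4/169, A2 = -4/13, so y_p = -717/2197 - 4*x^2/13 - 4*x/169.

y = -717/2197 - 4*x**2/13 - 4*x/169 + C1*cos(2*x)*exp(-3*x) + C2*exp(-3*x)*sin(2*x)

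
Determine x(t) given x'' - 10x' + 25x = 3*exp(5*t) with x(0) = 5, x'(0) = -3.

x = 5*exp(5*t) - 28*t*exp(5*t) + 3*t**2*exp(5*t)/2

Characteristic equation r² - 10r + 25 = 0 has discriminant (-10)² - 4·(25) = 0, so r = 5 is a repeated root.
Hence x_h = (C1 + C2*t)*exp(5*t).
Since exp(5*t) solves the homogeneous equation (r = 5 is a root of multiplicity 2), multiply the trial by t^2. Try x_p = A*t^2*exp(5*t). Substituting into the equation and dividing by exp(5*t) gives A = 3/2, so x_p = 3*t^2*exp(5*t)/2.
General solution: x = C1*exp(5*t) + 3*t^2*exp(5*t)/2 + C2*t*exp(5*t).
Apply the initial conditions: x(0) = C1 = 5 and x'(0) = C2 + 5*C1 = -3. Solving gives C1 = 5, C2 = -28.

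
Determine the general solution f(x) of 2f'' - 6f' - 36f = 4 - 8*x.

f = -4/27 + 2*x/9 + C1*exp(-3*x) + C2*exp(6*x)

Divide through by 2: f'' - 3f' - 18f = 2 - 4*x.
Characteristic equation r² - 3r - 18 = 0 factors as (r + 3)(r - 6) = 0, so r = -3, 6.
Hence f_h = C1*exp(-3*x) + C2*exp(6*x).
For the particular solution try f_p = A0 + A1*x. Substituting and matching coefficients of each power of x gives A0 = -4/27, A1 = 2/9, so f_p = -4/27 + 2*x/9.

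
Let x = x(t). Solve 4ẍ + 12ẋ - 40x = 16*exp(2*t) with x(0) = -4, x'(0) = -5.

x = -179*exp(2*t)/49 - 17*exp(-5*t)/49 + 4*t*exp(2*t)/7

Divide through by 4: x'' + 3x' - 10x = 4*exp(2*t).
Characteristic equation r² + 3r - 10 = 0 factors as (r + 5)(r - 2) = 0, so r = -5, 2.
Hence x_h = C1*exp(-5*t) + C2*exp(2*t).
Since exp(2*t) solves the homogeneous equation (r = 2 is a root of multiplicity 1), multiply the trial by t. Try x_p = A*t*exp(2*t). Substituting into the equation and dividing by exp(2*t) gives A = 4/7, so x_p = 4*t*exp(2*t)/7.
General solution: x = C1*exp(-5*t) + C2*exp(2*t) + 4*t*exp(2*t)/7.
Apply the initial conditions: x(0) = C1 + C2 = -4 and x'(0) = 4/7 - 5*C1 + 2*C2 = -5. Solving gives C1 = -17/49, C2 = -179/49.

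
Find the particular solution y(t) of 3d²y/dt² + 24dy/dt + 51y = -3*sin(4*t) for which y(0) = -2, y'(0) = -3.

y = -sin(4*t)/1025 + 32*cos(4*t)/1025 - 11399*exp(-4*t)*sin(t)/1025 - 2082*cos(t)*exp(-4*t)/1025

Divide through by 3: y'' + 8y' + 17y = -sin(4*t).
Characteristic equation r² + 8r + 17 = 0 has discriminant (8)² - 4·(17) = -4 < 0, so r = -4 ± i.
Hence y_h = C1*cos(t)*exp(-4*t) + C2*exp(-4*t)*sin(t).
Try y_p = A*cos(4*t) + B*sin(4*t). Substituting and equating the coefficients of cos(4t) and sin(4t) gives A = 32/1025, B = -1/1025, so y_p = -sin(4*t)/1025 + 32*cos(4*t)/1025.
General solution: y = -sin(4*t)/1025 + 32*cos(4*t)/1025 + C1*cos(t)*exp(-4*t) + C2*exp(-4*t)*sin(t).
Apply the initial conditions: y(0) = 32/1025 + C1 = -2 and y'(0) = -4/1025 + C2 - 4*C1 = -3. Solving gives C1 = -2082/1025, C2 = -11399/1025.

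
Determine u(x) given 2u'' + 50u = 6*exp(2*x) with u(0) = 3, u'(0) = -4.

u = -122*sin(5*x)/145 + 3*exp(2*x)/29 + 84*cos(5*x)/29

Divide through by 2: u'' + 25u = 3*exp(2*x).
Characteristic equation r² + 25 = 0 has discriminant (0)² - 4·(25) = -100 < 0, so r = ± 5i.
Hence u_h = C1*cos(5*x) + C2*sin(5*x).
Try u_p = A*exp(2*x). Substituting into the equation and dividing by exp(2*x) gives A = 3/29, so u_p = 3*exp(2*x)/29.
General solution: u = 3*exp(2*x)/29 + C1*cos(5*x) + C2*sin(5*x).
Apply the initial conditions: u(0) = 3/29 + C1 = 3 and u'(0) = 6/29 + 5*C2 = -4. Solving gives C1 = 84/29, C2 = -122/145.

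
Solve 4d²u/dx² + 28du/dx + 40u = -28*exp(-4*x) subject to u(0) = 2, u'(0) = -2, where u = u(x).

Divide through by 4: u'' + 7u' + 10u = -7*exp(-4*x).
Characteristic equation r² + 7r + 10 = 0 factors as (r + 5)(r + 2) = 0, so r = -5, -2.
Hence u_h = C1*exp(-5*x) + C2*exp(-2*x).
Try u_p = A*exp(-4*x). Substituting into the equation and dividing by exp(-4*x) gives A = 7/2, so u_p = 7*exp(-4*x)/2.
General solution: u = 7*exp(-4*x)/2 + C1*exp(-5*x) + C2*exp(-2*x).
Apply the initial conditions: u(0) = 7/2 + C1 + C2 = 2 and u'(0) = -14 - 5*C1 - 2*C2 = -2. Solving gives C1 = -3, C2 = 3/2.

u = -3*exp(-5*x) + 3*exp(-2*x)/2 + 7*exp(-4*x)/2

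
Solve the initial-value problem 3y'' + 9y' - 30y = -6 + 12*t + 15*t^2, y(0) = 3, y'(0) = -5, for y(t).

y = -11/100 - 7*t/10 - t**2/2 + 45*exp(2*t)/28 + 263*exp(-5*t)/175

Divide through by 3: y'' + 3y' - 10y = -2 + 4*t + 5*t^2.
Characteristic equation r² + 3r - 10 = 0 factors as (r - 2)(r + 5) = 0, so r = 2, -5.
Hence y_h = C1*exp(2*t) + C2*exp(-5*t).
For the particular solution try y_p = A0 + A1*t + A2*t^2. Substituting and matching coefficients of each power of t gives A0 = -11/100, A1 = -7/10, A2 = -1/2, so y_p = -11/100 - 7*t/10 - t^2/2.
General solution: y = -11/100 - 7*t/10 - t^2/2 + C1*exp(2*t) + C2*exp(-5*t).
Apply the initial conditions: y(0) = -11/100 + C1 + C2 = 3 and y'(0) = -7/10 - 5*C2 + 2*C1 = -5. Solving gives C1 = 45/28, C2 = 263/175.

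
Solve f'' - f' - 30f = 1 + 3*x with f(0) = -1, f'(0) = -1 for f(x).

f = -3/100 - 123*exp(-5*x)/275 - 23*exp(6*x)/44 - x/10

Characteristic equation r² - r - 30 = 0 factors as (r + 5)(r - 6) = 0, so r = -5, 6.
Hence f_h = C1*exp(-5*x) + C2*exp(6*x).
For the particular solution try f_p = A0 + A1*x. Substituting and matching coefficients of each power of x gives A0 = -3/100, A1 = -1/10, so f_p = -3/100 - x/10.
General solution: f = -3/100 - x/10 + C1*exp(-5*x) + C2*exp(6*x).
Apply the initial conditions: f(0) = -3/100 + C1 + C2 = -1 and f'(0) = -1/10 - 5*C1 + 6*C2 = -1. Solving gives C1 = -123/275, C2 = -23/44.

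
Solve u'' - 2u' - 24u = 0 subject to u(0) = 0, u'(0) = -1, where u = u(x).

Characteristic equation r² - 2r - 24 = 0 factors as (r - 6)(r + 4) = 0, so r = 6, -4.
Hence u_h = C1*exp(6*x) + C2*exp(-4*x).
Apply the initial conditions: u(0) = C1 + C2 = 0 and u'(0) = -4*C2 + 6*C1 = -1. Solving gives C1 = -1/10, C2 = 1/10.

u = -exp(6*x)/10 + exp(-4*x)/10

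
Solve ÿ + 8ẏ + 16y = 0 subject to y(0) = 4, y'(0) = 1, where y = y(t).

Characteristic equation r² + 8r + 16 = 0 has discriminant (8)² - 4·(16) = 0, so r = -4 is a repeated root.
Hence y_h = (C1 + C2*t)*exp(-4*t).
Apply the initial conditions: y(0) = C1 = 4 and y'(0) = C2 - 4*C1 = 1. Solving gives C1 = 4, C2 = 17.

y = 4*exp(-4*t) + 17*t*exp(-4*t)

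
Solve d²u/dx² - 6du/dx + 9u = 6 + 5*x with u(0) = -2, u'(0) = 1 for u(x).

u = 28/27 - 82*exp(3*x)/27 + 5*x/9 + 86*x*exp(3*x)/9

Characteristic equation r² - 6r + 9 = 0 has discriminant (-6)² - 4·(9) = 0, so r = 3 is a repeated root.
Hence u_h = (C1 + C2*x)*exp(3*x).
For the particular solution try u_p = A0 + A1*x. Substituting and matching coefficients of each power of x gives A0 = 28/27, A1 = 5/9, so u_p = 28/27 + 5*x/9.
General solution: u = 28/27 + 5*x/9 + C1*exp(3*x) + C2*x*exp(3*x).
Apply the initial conditions: u(0) = 28/27 + C1 = -2 and u'(0) = 5/9 + C2 + 3*C1 = 1. Solving gives C1 = -82/27, C2 = 86/9.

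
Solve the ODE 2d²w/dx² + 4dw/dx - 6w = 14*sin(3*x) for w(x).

w = -7*sin(3*x)/15 - 7*cos(3*x)/30 + C1*exp(-3*x) + C2*exp(x)

Divide through by 2: w'' + 2w' - 3w = 7*sin(3*x).
Characteristic equation r² + 2r - 3 = 0 factors as (r + 3)(r - 1) = 0, so r = -3, 1.
Hence w_h = C1*exp(-3*x) + C2*exp(x).
Try w_p = A*cos(3*x) + B*sin(3*x). Substituting and equating the coefficients of cos(3x) and sin(3x) gives A = -7/30, B = -7/15, so w_p = -7*sin(3*x)/15 - 7*cos(3*x)/30.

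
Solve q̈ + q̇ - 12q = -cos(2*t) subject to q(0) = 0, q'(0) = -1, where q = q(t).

q = -16*exp(3*t)/91 - sin(2*t)/130 + 4*exp(-4*t)/35 + 4*cos(2*t)/65

Characteristic equation r² + r - 12 = 0 factors as (r + 4)(r - 3) = 0, so r = -4, 3.
Hence q_h = C1*exp(-4*t) + C2*exp(3*t).
Try q_p = A*cos(2*t) + B*sin(2*t). Substituting and equating the coefficients of cos(2t) and sin(2t) gives A = 4/65, B = -1/130, so q_p = -sin(2*t)/130 + 4*cos(2*t)/65.
General solution: q = -sin(2*t)/130 + 4*cos(2*t)/65 + C1*exp(-4*t) + C2*exp(3*t).
Apply the initial conditions: q(0) = 4/65 + C1 + C2 = 0 and q'(0) = -1/65 - 4*C1 + 3*C2 = -1. Solving gives C1 = 4/35, C2 = -16/91.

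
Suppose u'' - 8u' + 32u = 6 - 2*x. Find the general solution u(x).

Characteristic equation r² - 8r + 32 = 0 has discriminant (-8)² - 4·(32) = -64 < 0, so r = 4 ± 4i.
Hence u_h = C1*cos(4*x)*exp(4*x) + C2*exp(4*x)*sin(4*x).
For the particular solution try u_p = A0 + A1*x. Substituting and matching coefficients of each power of x gives A0 = 11/64, A1 = -1/16, so u_p = 11/64 - x/16.

u = 11/64 - x/16 + C1*cos(4*x)*exp(4*x) + C2*exp(4*x)*sin(4*x)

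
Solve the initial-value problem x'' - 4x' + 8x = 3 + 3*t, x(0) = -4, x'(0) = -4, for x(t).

x = 9/16 + 3*t/8 - 73*cos(2*t)*exp(2*t)/16 + 19*exp(2*t)*sin(2*t)/8

Characteristic equation r² - 4r + 8 = 0 has discriminant (-4)² - 4·(8) = -16 < 0, so r = 2 ± 2i.
Hence x_h = C1*cos(2*t)*exp(2*t) + C2*exp(2*t)*sin(2*t).
For the particular solution try x_p = A0 + A1*t. Substituting and matching coefficients of each power of t gives A0 = 9/16, A1 = 3/8, so x_p = 9/16 + 3*t/8.
General solution: x = 9/16 + 3*t/8 + C1*cos(2*t)*exp(2*t) + C2*exp(2*t)*sin(2*t).
Apply the initial conditions: x(0) = 9/16 + C1 = -4 and x'(0) = 3/8 + 2*C1 + 2*C2 = -4. Solving gives C1 = -73/16, C2 = 19/8.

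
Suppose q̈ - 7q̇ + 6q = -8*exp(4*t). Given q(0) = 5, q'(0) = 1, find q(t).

Characteristic equation r² - 7r + 6 = 0 factors as (r - 1)(r - 6) = 0, so r = 1, 6.
Hence q_h = C1*exp(t) + C2*exp(6*t).
Try q_p = A*exp(4*t). Substituting into the equation and dividing by exp(4*t) gives A = 4/3, so q_p = 4*exp(4*t)/3.
General solution: q = 4*exp(4*t)/3 + C1*exp(t) + C2*exp(6*t).
Apply the initial conditions: q(0) = 4/3 + C1 + C2 = 5 and q'(0) = 16/3 + C1 + 6*C2 = 1. Solving gives C1 = 79/15, C2 = -8/5.

q = -8*exp(6*t)/5 + 4*exp(4*t)/3 + 79*exp(t)/15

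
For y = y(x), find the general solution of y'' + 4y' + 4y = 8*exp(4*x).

y = 2*exp(4*x)/9 + C1*exp(-2*x) + C2*x*exp(-2*x)

Characteristic equation r² + 4r + 4 = 0 has discriminant (4)² - 4·(4) = 0, so r = -2 is a repeated root.
Hence y_h = (C1 + C2*x)*exp(-2*x).
Try y_p = A*exp(4*x). Substituting into the equation and dividing by exp(4*x) gives A = 2/9, so y_p = 2*exp(4*x)/9.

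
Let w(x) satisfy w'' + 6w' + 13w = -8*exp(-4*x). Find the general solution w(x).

Characteristic equation r² + 6r + 13 = 0 has discriminant (6)² - 4·(13) = -16 < 0, so r = -3 ± 2i.
Hence w_h = C1*cos(2*x)*exp(-3*x) + C2*exp(-3*x)*sin(2*x).
Try w_p = A*exp(-4*x). Substituting into the equation and dividing by exp(-4*x) gives A = -8/5, so w_p = -8*exp(-4*x)/5.

w = -8*exp(-4*x)/5 + C1*cos(2*x)*exp(-3*x) + C2*exp(-3*x)*sin(2*x)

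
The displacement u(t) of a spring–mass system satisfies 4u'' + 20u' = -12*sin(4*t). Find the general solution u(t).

u = C2 + 3*sin(4*t)/41 + 15*cos(4*t)/164 + C1*exp(-5*t)

Divide through by 4: u'' + 5u' = -3*sin(4*t).
Characteristic equation r² + 5r = 0 factors as (r + 5)r = 0, so r = -5, 0.
Hence u_h = C1*exp(-5*t) + C2.
Try u_p = A*cos(4*t) + B*sin(4*t). Substituting and equating the coefficients of cos(4t) and sin(4t) gives A = 15/164, B = 3/41, so u_p = 3*sin(4*t)/41 + 15*cos(4*t)/164.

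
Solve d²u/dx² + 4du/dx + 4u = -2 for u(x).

u = -1/2 + C1*exp(-2*x) + C2*x*exp(-2*x)

Characteristic equation r² + 4r + 4 = 0 has discriminant (4)² - 4·(4) = 0, so r = -2 is a repeated root.
Hence u_h = (C1 + C2*x)*exp(-2*x).
For the particular solution try u_p = A0. Substituting and matching coefficients of each power of x gives A0 = -1/2, so u_p = -1/2.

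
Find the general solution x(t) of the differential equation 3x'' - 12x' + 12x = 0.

Divide through by 3: x'' - 4x' + 4x = 0.
Characteristic equation r² - 4r + 4 = 0 has discriminant (-4)² - 4·(4) = 0, so r = 2 is a repeated root.
Hence x_h = (C1 + C2*t)*exp(2*t).

x = C1*exp(2*t) + C2*t*exp(2*t)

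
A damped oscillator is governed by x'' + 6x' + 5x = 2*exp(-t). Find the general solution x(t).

Characteristic equation r² + 6r + 5 = 0 factors as (r + 5)(r + 1) = 0, so r = -5, -1.
Hence x_h = C1*exp(-5*t) + C2*exp(-t).
Since exp(-t) solves the homogeneous equation (r = -1 is a root of multiplicity 1), multiply the trial by t. Try x_p = A*t*exp(-t). Substituting into the equation and dividing by exp(-t) gives A = 1/2, so x_p = t*exp(-t)/2.

x = C1*exp(-5*t) + C2*exp(-t) + t*exp(-t)/2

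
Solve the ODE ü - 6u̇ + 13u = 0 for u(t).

u = C1*cos(2*t)*exp(3*t) + C2*exp(3*t)*sin(2*t)

Characteristic equation r² - 6r + 13 = 0 has discriminant (-6)² - 4·(13) = -16 < 0, so r = 3 ± 2i.
Hence u_h = C1*cos(2*t)*exp(3*t) + C2*exp(3*t)*sin(2*t).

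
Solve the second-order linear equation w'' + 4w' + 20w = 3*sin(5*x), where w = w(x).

Characteristic equation r² + 4r + 20 = 0 has discriminant (4)² - 4·(20) = -64 < 0, so r = -2 ± 4i.
Hence w_h = C1*cos(4*x)*exp(-2*x) + C2*exp(-2*x)*sin(4*x).
Try w_p = A*cos(5*x) + B*sin(5*x). Substituting and equating the coefficients of cos(5x) and sin(5x) gives A = -12/85, B = -3/85, so w_p = -12*cos(5*x)/85 - 3*sin(5*x)/85.

w = -12*cos(5*x)/85 - 3*sin(5*x)/85 + C1*cos(4*x)*exp(-2*x) + C2*exp(-2*x)*sin(4*x)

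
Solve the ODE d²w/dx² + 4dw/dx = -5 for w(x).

Characteristic equation r² + 4r = 0 factors as (r + 4)r = 0, so r = -4, 0.
Hence w_h = C1*exp(-4*x) + C2.
Since 0 is a characteristic root (multiplicity 1), multiply the polynomial trial by x: try w_p = A0*x. Substituting and matching coefficients of each power of x gives A0 = -5/4, so w_p = -5*x/4.

w = C2 - 5*x/4 + C1*exp(-4*x)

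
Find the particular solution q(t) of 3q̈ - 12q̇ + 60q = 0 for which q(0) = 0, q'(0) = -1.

q = -exp(2*t)*sin(4*t)/4

Divide through by 3: q'' - 4q' + 20q = 0.
Characteristic equation r² - 4r + 20 = 0 has discriminant (-4)² - 4·(20) = -64 < 0, so r = 2 ± 4i.
Hence q_h = C1*cos(4*t)*exp(2*t) + C2*exp(2*t)*sin(4*t).
Apply the initial conditions: q(0) = C1 = 0 and q'(0) = 2*C1 + 4*C2 = -1. Solving gives C1 = 0, C2 = -1/4.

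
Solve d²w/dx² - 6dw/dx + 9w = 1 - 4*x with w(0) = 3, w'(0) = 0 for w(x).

Characteristic equation r² - 6r + 9 = 0 has discriminant (-6)² - 4·(9) = 0, so r = 3 is a repeated root.
Hence w_h = (C1 + C2*x)*exp(3*x).
For the particular solution try w_p = A0 + A1*x. Substituting and matching coefficients of each power of x gives A0 = -5/27, A1 = -4/9, so w_p = -5/27 - 4*x/9.
General solution: w = -5/27 - 4*x/9 + C1*exp(3*x) + C2*x*exp(3*x).
Apply the initial conditions: w(0) = -5/27 + C1 = 3 and w'(0) = -4/9 + C2 + 3*C1 = 0. Solving gives C1 = 86/27, C2 = -82/9.

w = -5/27 - 4*x/9 + 86*exp(3*x)/27 - 82*x*exp(3*x)/9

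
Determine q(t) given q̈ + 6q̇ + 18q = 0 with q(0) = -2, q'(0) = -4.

q = -2*cos(3*t)*exp(-3*t) - 10*exp(-3*t)*sin(3*t)/3

Characteristic equation r² + 6r + 18 = 0 has discriminant (6)² - 4·(18) = -36 < 0, so r = -3 ± 3i.
Hence q_h = C1*cos(3*t)*exp(-3*t) + C2*exp(-3*t)*sin(3*t).
Apply the initial conditions: q(0) = C1 = -2 and q'(0) = -3*C1 + 3*C2 = -4. Solving gives C1 = -2, C2 = -10/3.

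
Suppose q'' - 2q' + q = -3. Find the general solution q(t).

q = -3 + C1*exp(t) + C2*t*exp(t)

Characteristic equation r² - 2r + 1 = 0 has discriminant (-2)² - 4·(1) = 0, so r = 1 is a repeated root.
Hence q_h = (C1 + C2*t)*exp(t).
For the particular solution try q_p = A0. Substituting and matching coefficients of each power of t gives A0 = -3, so q_p = -3.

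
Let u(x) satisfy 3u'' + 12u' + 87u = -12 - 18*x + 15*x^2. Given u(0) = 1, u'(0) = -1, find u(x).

u = -2798/24389 - 214*x/841 + 5*x**2/29 + 27187*cos(5*x)*exp(-2*x)/24389 + 36191*exp(-2*x)*sin(5*x)/121945

Divide through by 3: u'' + 4u' + 29u = -4 - 6*x + 5*x^2.
Characteristic equation r² + 4r + 29 = 0 has discriminant (4)² - 4·(29) = -100 < 0, so r = -2 ± 5i.
Hence u_h = C1*cos(5*x)*exp(-2*x) + C2*exp(-2*x)*sin(5*x).
For the particular solution try u_p = A0 + A1*x + A2*x^2. Substituting and matching coefficients of each power of x gives A0 = -2798/24389, A1 = -214/841, A2 = 5/29, so u_p = -2798/24389 - 214*x/841 + 5*x^2/29.
General solution: u = -2798/24389 - 214*x/841 + 5*x^2/29 + C1*cos(5*x)*exp(-2*x) + C2*exp(-2*x)*sin(5*x).
Apply the initial conditions: u(0) = -2798/24389 + C1 = 1 and u'(0) = -214/841 - 2*C1 + 5*C2 = -1. Solving gives C1 = 27187/24389, C2 = 36191/121945.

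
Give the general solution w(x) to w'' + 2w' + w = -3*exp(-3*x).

w = -3*exp(-3*x)/4 + C1*exp(-x) + C2*x*exp(-x)

Characteristic equation r² + 2r + 1 = 0 has discriminant (2)² - 4·(1) = 0, so r = -1 is a repeated root.
Hence w_h = (C1 + C2*x)*exp(-x).
Try w_p = A*exp(-3*x). Substituting into the equation and dividing by exp(-3*x) gives A = -3/4, so w_p = -3*exp(-3*x)/4.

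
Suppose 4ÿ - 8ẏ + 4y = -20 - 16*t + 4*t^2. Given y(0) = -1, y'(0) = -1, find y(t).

y = -7 + t**2 + 6*exp(t) - 7*t*exp(t)

Divide through by 4: y'' - 2y' + y = -5 + t^2 - 4*t.
Characteristic equation r² - 2r + 1 = 0 has discriminant (-2)² - 4·(1) = 0, so r = 1 is a repeated root.
Hence y_h = (C1 + C2*t)*exp(t).
For the particular solution try y_p = A0 + A1*t + A2*t^2. Substituting and matching coefficients of each power of t gives A0 = -7, A1 = 0, A2 = 1, so y_p = -7 + t^2.
General solution: y = -7 + t^2 + C1*exp(t) + C2*t*exp(t).
Apply the initial conditions: y(0) = -7 + C1 = -1 and y'(0) = C1 + C2 = -1. Solving gives C1 = 6, C2 = -7.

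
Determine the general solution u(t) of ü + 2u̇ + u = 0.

Characteristic equation r² + 2r + 1 = 0 has discriminant (2)² - 4·(1) = 0, so r = -1 is a repeated root.
Hence u_h = (C1 + C2*t)*exp(-t).

u = C1*exp(-t) + C2*t*exp(-t)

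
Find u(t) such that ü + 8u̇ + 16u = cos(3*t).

Characteristic equation r² + 8r + 16 = 0 has discriminant (8)² - 4·(16) = 0, so r = -4 is a repeated root.
Hence u_h = (C1 + C2*t)*exp(-4*t).
Try u_p = A*cos(3*t) + B*sin(3*t). Substituting and equating the coefficients of cos(3t) and sin(3t) gives A = 7/625, B = 24/625, so u_p = 7*cos(3*t)/625 + 24*sin(3*t)/625.

u = 7*cos(3*t)/625 + 24*sin(3*t)/625 + C1*exp(-4*t) + C2*t*exp(-4*t)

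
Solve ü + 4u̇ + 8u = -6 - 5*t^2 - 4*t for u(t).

u = -21/32 - 5*t**2/8 + t/8 + C1*cos(2*t)*exp(-2*t) + C2*exp(-2*t)*sin(2*t)

Characteristic equation r² + 4r + 8 = 0 has discriminant (4)² - 4·(8) = -16 < 0, so r = -2 ± 2i.
Hence u_h = C1*cos(2*t)*exp(-2*t) + C2*exp(-2*t)*sin(2*t).
For the particular solution try u_p = A0 + A1*t + A2*t^2. Substituting and matching coefficients of each power of t gives A0 = -21/32, A1 = 1/8, A2 = -5/8, so u_p = -21/32 - 5*t^2/8 + t/8.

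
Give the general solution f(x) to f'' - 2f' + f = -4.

f = -4 + C1*exp(x) + C2*x*exp(x)

Characteristic equation r² - 2r + 1 = 0 has discriminant (-2)² - 4·(1) = 0, so r = 1 is a repeated root.
Hence f_h = (C1 + C2*x)*exp(x).
For the particular solution try f_p = A0. Substituting and matching coefficients of each power of x gives A0 = -4, so f_p = -4.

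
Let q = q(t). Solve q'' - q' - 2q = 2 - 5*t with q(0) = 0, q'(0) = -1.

Characteristic equation r² - r - 2 = 0 factors as (r - 2)(r + 1) = 0, so r = 2, -1.
Hence q_h = C1*exp(2*t) + C2*exp(-t).
For the particular solution try q_p = A0 + A1*t. Substituting and matching coefficients of each power of t gives A0 = -9/4, A1 = 5/2, so q_p = -9/4 + 5*t/2.
General solution: q = -9/4 + 5*t/2 + C1*exp(2*t) + C2*exp(-t).
Apply the initial conditions: q(0) = -9/4 + C1 + C2 = 0 and q'(0) = 5/2 - C2 + 2*C1 = -1. Solving gives C1 = -5/12, C2 = 8/3.

q = -9/4 - 5*exp(2*t)/12 + 5*t/2 + 8*exp(-t)/3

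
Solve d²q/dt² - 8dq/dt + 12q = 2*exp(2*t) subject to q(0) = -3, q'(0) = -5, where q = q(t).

q = -27*exp(2*t)/8 + 3*exp(6*t)/8 - t*exp(2*t)/2

Characteristic equation r² - 8r + 12 = 0 factors as (r - 6)(r - 2) = 0, so r = 6, 2.
Hence q_h = C1*exp(6*t) + C2*exp(2*t).
Since exp(2*t) solves the homogeneous equation (r = 2 is a root of multiplicity 1), multiply the trial by t. Try q_p = A*t*exp(2*t). Substituting into the equation and dividing by exp(2*t) gives A = -1/2, so q_p = -t*exp(2*t)/2.
General solution: q = C1*exp(6*t) + C2*exp(2*t) - t*exp(2*t)/2.
Apply the initial conditions: q(0) = C1 + C2 = -3 and q'(0) = -1/2 + 2*C2 + 6*C1 = -5. Solving gives C1 = 3/8, C2 = -27/8.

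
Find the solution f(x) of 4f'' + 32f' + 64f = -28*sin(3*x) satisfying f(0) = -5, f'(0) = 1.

Divide through by 4: f'' + 8f' + 16f = -7*sin(3*x).
Characteristic equation r² + 8r + 16 = 0 has discriminant (8)² - 4·(16) = 0, so r = -4 is a repeated root.
Hence f_h = (C1 + C2*x)*exp(-4*x).
Try f_p = A*cos(3*x) + B*sin(3*x). Substituting and equating the coefficients of cos(3x) and sin(3x) gives A = 168/625, B = -49/625, so f_p = -49*sin(3*x)/625 + 168*cos(3*x)/625.
General solution: f = -49*sin(3*x)/625 + 168*cos(3*x)/625 + C1*exp(-4*x) + C2*x*exp(-4*x).
Apply the initial conditions: f(0) = 168/625 + C1 = -5 and f'(0) = -147/625 + C2 - 4*C1 = 1. Solving gives C1 = -3293/625, C2 = -496/25.

f = -3293*exp(-4*x)/625 - 49*sin(3*x)/625 + 168*cos(3*x)/625 - 496*x*exp(-4*x)/25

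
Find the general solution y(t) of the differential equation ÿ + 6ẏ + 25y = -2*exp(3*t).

y = -exp(3*t)/26 + C1*cos(4*t)*exp(-3*t) + C2*exp(-3*t)*sin(4*t)

Characteristic equation r² + 6r + 25 = 0 has discriminant (6)² - 4·(25) = -64 < 0, so r = -3 ± 4i.
Hence y_h = C1*cos(4*t)*exp(-3*t) + C2*exp(-3*t)*sin(4*t).
Try y_p = A*exp(3*t). Substituting into the equation and dividing by exp(3*t) gives A = -1/26, so y_p = -exp(3*t)/26.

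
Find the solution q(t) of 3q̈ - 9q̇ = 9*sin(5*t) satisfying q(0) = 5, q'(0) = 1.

q = 67/15 - 3*sin(5*t)/34 + 9*cos(5*t)/170 + 49*exp(3*t)/102

Divide through by 3: q'' - 3q' = 3*sin(5*t).
Characteristic equation r² - 3r = 0 factors as (r - 3)r = 0, so r = 3, 0.
Hence q_h = C1*exp(3*t) + C2.
Try q_p = A*cos(5*t) + B*sin(5*t). Substituting and equating the coefficients of cos(5t) and sin(5t) gives A = 9/170, B = -3/34, so q_p = -3*sin(5*t)/34 + 9*cos(5*t)/170.
General solution: q = C2 - 3*sin(5*t)/34 + 9*cos(5*t)/170 + C1*exp(3*t).
Apply the initial conditions: q(0) = 9/170 + C1 + C2 = 5 and q'(0) = -15/34 + 3*C1 = 1. Solving gives C1 = 49/102, C2 = 67/15.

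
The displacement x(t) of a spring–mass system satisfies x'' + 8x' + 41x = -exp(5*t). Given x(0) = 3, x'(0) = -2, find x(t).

Characteristic equation r² + 8r + 41 = 0 has discriminant (8)² - 4·(41) = -100 < 0, so r = -4 ± 5i.
Hence x_h = C1*cos(5*t)*exp(-4*t) + C2*exp(-4*t)*sin(5*t).
Try x_p = A*exp(5*t). Substituting into the equation and dividing by exp(5*t) gives A = -1/106, so x_p = -exp(5*t)/106.
General solution: x = -exp(5*t)/106 + C1*cos(5*t)*exp(-4*t) + C2*exp(-4*t)*sin(5*t).
Apply the initial conditions: x(0) = -1/106 + C1 = 3 and x'(0) = -5/106 - 4*C1 + 5*C2 = -2. Solving gives C1 = 319/106, C2 = 1069/530.

x = -exp(5*t)/106 + 319*cos(5*t)*exp(-4*t)/106 + 1069*exp(-4*t)*sin(5*t)/530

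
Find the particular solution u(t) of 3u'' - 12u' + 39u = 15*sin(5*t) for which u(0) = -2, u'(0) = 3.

u = -15*sin(5*t)/136 + 25*cos(5*t)/136 - 297*cos(3*t)*exp(2*t)/136 + 359*exp(2*t)*sin(3*t)/136

Divide through by 3: u'' - 4u' + 13u = 5*sin(5*t).
Characteristic equation r² - 4r + 13 = 0 has discriminant (-4)² - 4·(13) = -36 < 0, so r = 2 ± 3i.
Hence u_h = C1*cos(3*t)*exp(2*t) + C2*exp(2*t)*sin(3*t).
Try u_p = A*cos(5*t) + B*sin(5*t). Substituting and equating the coefficients of cos(5t) and sin(5t) gives A = 25/136, B = -15/136, so u_p = -15*sin(5*t)/136 + 25*cos(5*t)/136.
General solution: u = -15*sin(5*t)/136 + 25*cos(5*t)/136 + C1*cos(3*t)*exp(2*t) + C2*exp(2*t)*sin(3*t).
Apply the initial conditions: u(0) = 25/136 + C1 = -2 and u'(0) = -75/136 + 2*C1 + 3*C2 = 3. Solving gives C1 = -297/136, C2 = 359/136.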